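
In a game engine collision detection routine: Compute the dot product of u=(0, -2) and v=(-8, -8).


u . v = u_x*v_x + u_y*v_y = 0*(-8) + (-2)*(-8)
= 0 + 16 = 16

16


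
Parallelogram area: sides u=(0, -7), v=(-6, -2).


|u x v| = |0*(-2) - (-7)*(-6)|
= |0 - 42| = 42

42


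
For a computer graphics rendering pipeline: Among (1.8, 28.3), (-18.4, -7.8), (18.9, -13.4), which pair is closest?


d(P0,P1) = 41.3673, d(P0,P2) = 45.0699, d(P1,P2) = 37.718
Closest: P1 and P2

Closest pair: (-18.4, -7.8) and (18.9, -13.4), distance = 37.718


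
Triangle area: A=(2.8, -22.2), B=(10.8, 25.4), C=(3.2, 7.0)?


Area = |x_A(y_B-y_C) + x_B(y_C-y_A) + x_C(y_A-y_B)|/2
= |51.52 + 315.36 + (-152.32)|/2
= 214.56/2 = 107.28

107.28


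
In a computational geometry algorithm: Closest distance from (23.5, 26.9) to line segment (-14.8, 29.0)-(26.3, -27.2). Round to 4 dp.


Project P onto AB: t = 0.3491 (clamped to [0,1])
Closest point on segment: (-0.4534, 9.3825)
Distance: 29.6754

29.6754


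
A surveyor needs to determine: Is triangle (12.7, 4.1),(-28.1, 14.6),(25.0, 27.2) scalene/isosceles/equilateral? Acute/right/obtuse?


Side lengths squared: AB^2=1774.89, BC^2=2978.37, CA^2=684.9
Sorted: [684.9, 1774.89, 2978.37]
By sides: Scalene, By angles: Obtuse

Scalene, Obtuse


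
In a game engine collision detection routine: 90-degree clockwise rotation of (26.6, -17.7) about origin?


90° CW: (x,y) -> (y, -x)
(26.6,-17.7) -> (-17.7, -26.6)

(-17.7, -26.6)


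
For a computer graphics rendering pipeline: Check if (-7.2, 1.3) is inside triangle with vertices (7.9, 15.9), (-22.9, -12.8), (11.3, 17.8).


Cross products: AB x AP = 16.31, BC x BP = 1.8, CA x CP = 20.95
All same sign? yes

Yes, inside


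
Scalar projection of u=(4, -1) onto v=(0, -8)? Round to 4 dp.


u.v = 8, |v| = sqrt(64) = 8
Scalar projection = u.v / |v| = 8 / sqrt(64) = 1

1


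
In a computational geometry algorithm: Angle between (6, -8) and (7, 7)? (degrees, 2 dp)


u.v = -14, |u| = sqrt(100) = 10, |v| = sqrt(98) = 9.8995
cos(theta) = u.v/(|u||v|) = -14/sqrt(9800) = -0.141421
theta = acos(-0.141421) = 98.13 degrees

98.13 degrees


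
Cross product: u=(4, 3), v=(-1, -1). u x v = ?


u x v = u_x*v_y - u_y*v_x = 4*(-1) - 3*(-1)
= (-4) - (-3) = -1

-1


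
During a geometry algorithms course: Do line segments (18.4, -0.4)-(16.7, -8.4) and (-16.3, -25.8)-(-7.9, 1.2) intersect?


Cross products: d1=-723.54, d2=-744.84, d3=-234.42, d4=-213.12
d1*d2 < 0 and d3*d4 < 0? no

No, they don't intersect


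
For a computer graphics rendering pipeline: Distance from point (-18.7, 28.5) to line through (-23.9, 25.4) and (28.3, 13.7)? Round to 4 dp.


|cross product| = 222.66
|line direction| = sqrt(2861.73) = 53.4951
Distance = 222.66/sqrt(2861.73) = 4.1622

4.1622


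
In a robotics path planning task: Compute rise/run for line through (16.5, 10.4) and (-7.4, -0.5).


slope = (y2-y1)/(x2-x1) = ((-0.5)-10.4)/((-7.4)-16.5) = (-10.9)/(-23.9) = 0.4561

0.4561


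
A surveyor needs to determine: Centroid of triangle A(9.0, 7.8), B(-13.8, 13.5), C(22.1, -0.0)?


Centroid = ((x_A+x_B+x_C)/3, (y_A+y_B+y_C)/3)
= ((9+(-13.8)+22.1)/3, (7.8+13.5+0)/3)
= (5.7667, 7.1)

(5.7667, 7.1)


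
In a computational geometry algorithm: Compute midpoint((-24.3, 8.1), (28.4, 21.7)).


M = (((-24.3)+28.4)/2, (8.1+21.7)/2)
= (2.05, 14.9)

(2.05, 14.9)


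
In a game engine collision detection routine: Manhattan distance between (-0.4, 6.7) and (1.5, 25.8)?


|(-0.4)-1.5| + |6.7-25.8| = 1.9 + 19.1 = 21

21


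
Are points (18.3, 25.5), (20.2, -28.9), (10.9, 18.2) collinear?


Cross product: (20.2-18.3)*(18.2-25.5) - ((-28.9)-25.5)*(10.9-18.3)
= -416.43

No, not collinear


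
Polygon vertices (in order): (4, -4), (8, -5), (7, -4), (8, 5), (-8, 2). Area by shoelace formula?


Shoelace sum: (4*(-5) - 8*(-4)) + (8*(-4) - 7*(-5)) + (7*5 - 8*(-4)) + (8*2 - (-8)*5) + ((-8)*(-4) - 4*2)
= 162
Area = |162|/2 = 81

81


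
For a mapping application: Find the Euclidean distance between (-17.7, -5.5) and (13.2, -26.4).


dx=30.9, dy=-20.9
d^2 = 30.9^2 + (-20.9)^2 = 1391.62
d = sqrt(1391.62) = 37.3044

37.3044


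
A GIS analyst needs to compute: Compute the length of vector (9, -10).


|u| = sqrt(9^2 + (-10)^2) = sqrt(181) = 13.4536

13.4536


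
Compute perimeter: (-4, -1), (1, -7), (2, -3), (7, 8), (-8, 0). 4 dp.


Sides: (-4, -1)->(1, -7): sqrt(61) = 7.81025, (1, -7)->(2, -3): sqrt(17) = 4.123106, (2, -3)->(7, 8): sqrt(146) = 12.083046, (7, 8)->(-8, 0): sqrt(289) = 17, (-8, 0)->(-4, -1): sqrt(17) = 4.123106
Sum = 45.139508
Perimeter = 45.1395

45.1395


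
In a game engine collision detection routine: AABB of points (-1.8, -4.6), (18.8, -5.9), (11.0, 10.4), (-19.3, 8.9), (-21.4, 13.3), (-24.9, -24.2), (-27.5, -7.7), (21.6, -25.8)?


x range: [-27.5, 21.6]
y range: [-25.8, 13.3]
Bounding box: (-27.5,-25.8) to (21.6,13.3)

(-27.5,-25.8) to (21.6,13.3)


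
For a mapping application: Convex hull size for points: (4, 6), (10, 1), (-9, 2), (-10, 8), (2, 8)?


Convex hull vertices (CCW): (-10, 8), (-9, 2), (10, 1), (2, 8)
Count = 4

4


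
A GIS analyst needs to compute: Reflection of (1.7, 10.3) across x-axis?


Reflection over x-axis: (x,y) -> (x,-y)
(1.7, 10.3) -> (1.7, -10.3)

(1.7, -10.3)


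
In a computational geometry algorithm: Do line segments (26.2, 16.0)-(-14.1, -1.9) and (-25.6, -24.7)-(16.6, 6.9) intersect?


Cross products: d1=80.66, d2=598.76, d3=712.99, d4=194.89
d1*d2 < 0 and d3*d4 < 0? no

No, they don't intersect


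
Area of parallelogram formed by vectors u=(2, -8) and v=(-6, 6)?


|u x v| = |2*6 - (-8)*(-6)|
= |12 - 48| = 36

36


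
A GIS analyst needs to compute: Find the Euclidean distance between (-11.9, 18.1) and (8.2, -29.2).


dx=20.1, dy=-47.3
d^2 = 20.1^2 + (-47.3)^2 = 2641.3
d = sqrt(2641.3) = 51.3936

51.3936


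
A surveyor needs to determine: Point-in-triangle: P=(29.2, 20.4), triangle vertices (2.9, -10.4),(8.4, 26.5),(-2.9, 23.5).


Cross products: AB x AP = -801.07, BC x BP = 131.33, CA x CP = 1070.21
All same sign? no

No, outside


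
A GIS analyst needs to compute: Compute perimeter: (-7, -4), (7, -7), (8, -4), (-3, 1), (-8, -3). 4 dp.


Sides: (-7, -4)->(7, -7): sqrt(205) = 14.317821, (7, -7)->(8, -4): sqrt(10) = 3.162278, (8, -4)->(-3, 1): sqrt(146) = 12.083046, (-3, 1)->(-8, -3): sqrt(41) = 6.403124, (-8, -3)->(-7, -4): sqrt(2) = 1.414214
Sum = 37.380483
Perimeter = 37.3805

37.3805


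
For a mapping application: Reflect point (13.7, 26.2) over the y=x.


Reflection over y=x: (x,y) -> (y,x)
(13.7, 26.2) -> (26.2, 13.7)

(26.2, 13.7)


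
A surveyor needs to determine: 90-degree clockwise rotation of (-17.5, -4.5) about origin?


90° CW: (x,y) -> (y, -x)
(-17.5,-4.5) -> (-4.5, 17.5)

(-4.5, 17.5)


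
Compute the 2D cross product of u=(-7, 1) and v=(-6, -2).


u x v = u_x*v_y - u_y*v_x = (-7)*(-2) - 1*(-6)
= 14 - (-6) = 20

20


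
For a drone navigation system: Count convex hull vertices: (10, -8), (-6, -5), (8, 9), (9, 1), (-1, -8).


Convex hull vertices (CCW): (-6, -5), (-1, -8), (10, -8), (9, 1), (8, 9)
Count = 5

5


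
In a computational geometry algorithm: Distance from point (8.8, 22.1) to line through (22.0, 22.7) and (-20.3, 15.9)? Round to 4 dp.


|cross product| = 64.38
|line direction| = sqrt(1835.53) = 42.8431
Distance = 64.38/sqrt(1835.53) = 1.5027

1.5027


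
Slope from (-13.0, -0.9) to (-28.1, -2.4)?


slope = (y2-y1)/(x2-x1) = ((-2.4)-(-0.9))/((-28.1)-(-13)) = (-1.5)/(-15.1) = 0.0993

0.0993


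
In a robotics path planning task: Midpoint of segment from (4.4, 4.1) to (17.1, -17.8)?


M = ((4.4+17.1)/2, (4.1+(-17.8))/2)
= (10.75, -6.85)

(10.75, -6.85)


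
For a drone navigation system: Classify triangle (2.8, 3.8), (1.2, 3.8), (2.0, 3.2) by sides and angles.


Side lengths squared: AB^2=2.56, BC^2=1, CA^2=1
Sorted: [1, 1, 2.56]
By sides: Isosceles, By angles: Obtuse

Isosceles, Obtuse


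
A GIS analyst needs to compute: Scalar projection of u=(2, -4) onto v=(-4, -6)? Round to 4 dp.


u.v = 16, |v| = sqrt(52) = 7.2111
Scalar projection = u.v / |v| = 16 / sqrt(52) = 2.2188

2.2188


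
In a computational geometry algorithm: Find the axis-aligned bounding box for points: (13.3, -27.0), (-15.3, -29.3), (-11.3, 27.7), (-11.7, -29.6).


x range: [-15.3, 13.3]
y range: [-29.6, 27.7]
Bounding box: (-15.3,-29.6) to (13.3,27.7)

(-15.3,-29.6) to (13.3,27.7)


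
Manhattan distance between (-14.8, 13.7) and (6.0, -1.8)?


|(-14.8)-6| + |13.7-(-1.8)| = 20.8 + 15.5 = 36.3

36.3


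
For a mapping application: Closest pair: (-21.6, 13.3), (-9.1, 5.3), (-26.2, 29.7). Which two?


d(P0,P1) = 14.8408, d(P0,P2) = 17.0329, d(P1,P2) = 29.7955
Closest: P0 and P1

Closest pair: (-21.6, 13.3) and (-9.1, 5.3), distance = 14.8408


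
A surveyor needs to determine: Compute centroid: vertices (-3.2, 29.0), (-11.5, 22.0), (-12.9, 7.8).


Centroid = ((x_A+x_B+x_C)/3, (y_A+y_B+y_C)/3)
= (((-3.2)+(-11.5)+(-12.9))/3, (29+22+7.8)/3)
= (-9.2, 19.6)

(-9.2, 19.6)


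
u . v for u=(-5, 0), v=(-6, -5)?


u . v = u_x*v_x + u_y*v_y = (-5)*(-6) + 0*(-5)
= 30 + 0 = 30

30


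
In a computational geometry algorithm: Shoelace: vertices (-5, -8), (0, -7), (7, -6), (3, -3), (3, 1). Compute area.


Shoelace sum: ((-5)*(-7) - 0*(-8)) + (0*(-6) - 7*(-7)) + (7*(-3) - 3*(-6)) + (3*1 - 3*(-3)) + (3*(-8) - (-5)*1)
= 74
Area = |74|/2 = 37

37


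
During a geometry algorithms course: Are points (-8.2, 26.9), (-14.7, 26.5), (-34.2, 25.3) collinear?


Cross product: ((-14.7)-(-8.2))*(25.3-26.9) - (26.5-26.9)*((-34.2)-(-8.2))
= 0

Yes, collinear


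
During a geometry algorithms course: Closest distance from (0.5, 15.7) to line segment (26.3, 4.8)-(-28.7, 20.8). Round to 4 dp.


Project P onto AB: t = 0.4856 (clamped to [0,1])
Closest point on segment: (-0.4105, 12.5703)
Distance: 3.2594

3.2594


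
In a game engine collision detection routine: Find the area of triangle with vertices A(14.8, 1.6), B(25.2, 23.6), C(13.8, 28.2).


Area = |x_A(y_B-y_C) + x_B(y_C-y_A) + x_C(y_A-y_B)|/2
= |(-68.08) + 670.32 + (-303.6)|/2
= 298.64/2 = 149.32

149.32


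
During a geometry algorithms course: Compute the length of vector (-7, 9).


|u| = sqrt((-7)^2 + 9^2) = sqrt(130) = 11.4018

11.4018


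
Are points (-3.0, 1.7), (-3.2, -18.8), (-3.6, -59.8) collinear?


Cross product: ((-3.2)-(-3))*((-59.8)-1.7) - ((-18.8)-1.7)*((-3.6)-(-3))
= 0

Yes, collinear


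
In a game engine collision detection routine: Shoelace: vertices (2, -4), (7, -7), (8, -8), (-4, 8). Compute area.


Shoelace sum: (2*(-7) - 7*(-4)) + (7*(-8) - 8*(-7)) + (8*8 - (-4)*(-8)) + ((-4)*(-4) - 2*8)
= 46
Area = |46|/2 = 23

23


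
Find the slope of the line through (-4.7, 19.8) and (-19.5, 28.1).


slope = (y2-y1)/(x2-x1) = (28.1-19.8)/((-19.5)-(-4.7)) = 8.3/(-14.8) = -0.5608

-0.5608


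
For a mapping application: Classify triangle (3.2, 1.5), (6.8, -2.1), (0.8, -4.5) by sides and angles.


Side lengths squared: AB^2=25.92, BC^2=41.76, CA^2=41.76
Sorted: [25.92, 41.76, 41.76]
By sides: Isosceles, By angles: Acute

Isosceles, Acute


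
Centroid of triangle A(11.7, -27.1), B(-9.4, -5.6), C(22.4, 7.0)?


Centroid = ((x_A+x_B+x_C)/3, (y_A+y_B+y_C)/3)
= ((11.7+(-9.4)+22.4)/3, ((-27.1)+(-5.6)+7)/3)
= (8.2333, -8.5667)

(8.2333, -8.5667)


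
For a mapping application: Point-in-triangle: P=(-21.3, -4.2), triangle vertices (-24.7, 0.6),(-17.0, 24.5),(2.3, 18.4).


Cross products: AB x AP = -118.22, BC x BP = -580.14, CA x CP = 190.12
All same sign? no

No, outside


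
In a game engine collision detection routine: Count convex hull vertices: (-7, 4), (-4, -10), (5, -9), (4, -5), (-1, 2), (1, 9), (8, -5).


Convex hull vertices (CCW): (-7, 4), (-4, -10), (5, -9), (8, -5), (1, 9)
Count = 5

5


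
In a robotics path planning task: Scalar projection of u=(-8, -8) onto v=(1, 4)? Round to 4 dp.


u.v = -40, |v| = sqrt(17) = 4.1231
Scalar projection = u.v / |v| = -40 / sqrt(17) = -9.7014

-9.7014


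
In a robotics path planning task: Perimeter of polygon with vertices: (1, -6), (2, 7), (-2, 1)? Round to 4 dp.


Sides: (1, -6)->(2, 7): sqrt(170) = 13.038405, (2, 7)->(-2, 1): sqrt(52) = 7.211103, (-2, 1)->(1, -6): sqrt(58) = 7.615773
Sum = 27.865281
Perimeter = 27.8653

27.8653


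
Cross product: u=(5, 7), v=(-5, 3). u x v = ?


u x v = u_x*v_y - u_y*v_x = 5*3 - 7*(-5)
= 15 - (-35) = 50

50


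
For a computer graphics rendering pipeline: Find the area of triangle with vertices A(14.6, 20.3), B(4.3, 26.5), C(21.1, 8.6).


Area = |x_A(y_B-y_C) + x_B(y_C-y_A) + x_C(y_A-y_B)|/2
= |261.34 + (-50.31) + (-130.82)|/2
= 80.21/2 = 40.105

40.105


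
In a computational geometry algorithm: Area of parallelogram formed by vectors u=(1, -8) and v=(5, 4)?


|u x v| = |1*4 - (-8)*5|
= |4 - (-40)| = 44

44


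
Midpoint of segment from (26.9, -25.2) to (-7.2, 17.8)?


M = ((26.9+(-7.2))/2, ((-25.2)+17.8)/2)
= (9.85, -3.7)

(9.85, -3.7)


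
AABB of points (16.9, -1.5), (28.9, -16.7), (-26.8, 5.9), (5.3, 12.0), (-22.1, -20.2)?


x range: [-26.8, 28.9]
y range: [-20.2, 12]
Bounding box: (-26.8,-20.2) to (28.9,12)

(-26.8,-20.2) to (28.9,12)


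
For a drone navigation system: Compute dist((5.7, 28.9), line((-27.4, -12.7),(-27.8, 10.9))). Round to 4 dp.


|cross product| = 797.8
|line direction| = sqrt(557.12) = 23.6034
Distance = 797.8/sqrt(557.12) = 33.8002

33.8002


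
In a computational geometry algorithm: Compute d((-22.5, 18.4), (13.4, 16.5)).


dx=35.9, dy=-1.9
d^2 = 35.9^2 + (-1.9)^2 = 1292.42
d = sqrt(1292.42) = 35.9502

35.9502


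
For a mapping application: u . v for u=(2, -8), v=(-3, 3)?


u . v = u_x*v_x + u_y*v_y = 2*(-3) + (-8)*3
= (-6) + (-24) = -30

-30


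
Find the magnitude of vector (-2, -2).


|u| = sqrt((-2)^2 + (-2)^2) = sqrt(8) = 2.8284

2.8284


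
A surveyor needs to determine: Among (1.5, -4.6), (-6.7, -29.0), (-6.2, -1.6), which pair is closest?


d(P0,P1) = 25.741, d(P0,P2) = 8.2638, d(P1,P2) = 27.4046
Closest: P0 and P2

Closest pair: (1.5, -4.6) and (-6.2, -1.6), distance = 8.2638


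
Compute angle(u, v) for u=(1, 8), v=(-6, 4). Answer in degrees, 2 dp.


u.v = 26, |u| = sqrt(65) = 8.0623, |v| = sqrt(52) = 7.2111
cos(theta) = u.v/(|u||v|) = 26/sqrt(3380) = 0.447214
theta = acos(0.447214) = 63.43 degrees

63.43 degrees


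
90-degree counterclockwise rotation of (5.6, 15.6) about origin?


90° CCW: (x,y) -> (-y, x)
(5.6,15.6) -> (-15.6, 5.6)

(-15.6, 5.6)


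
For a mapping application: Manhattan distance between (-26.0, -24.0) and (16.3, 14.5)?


|(-26)-16.3| + |(-24)-14.5| = 42.3 + 38.5 = 80.8

80.8


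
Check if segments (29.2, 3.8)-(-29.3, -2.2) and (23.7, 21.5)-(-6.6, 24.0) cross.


Cross products: d1=522.56, d2=850.61, d3=-1068.45, d4=-1396.5
d1*d2 < 0 and d3*d4 < 0? no

No, they don't intersect


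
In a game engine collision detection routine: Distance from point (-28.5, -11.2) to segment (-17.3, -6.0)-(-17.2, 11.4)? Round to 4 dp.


Project P onto AB: t = 0 (clamped to [0,1])
Closest point on segment: (-17.3, -6)
Distance: 12.3483

12.3483


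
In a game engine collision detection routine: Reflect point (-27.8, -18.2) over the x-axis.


Reflection over x-axis: (x,y) -> (x,-y)
(-27.8, -18.2) -> (-27.8, 18.2)

(-27.8, 18.2)


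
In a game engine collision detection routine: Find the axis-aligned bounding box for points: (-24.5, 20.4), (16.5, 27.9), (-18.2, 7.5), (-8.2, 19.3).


x range: [-24.5, 16.5]
y range: [7.5, 27.9]
Bounding box: (-24.5,7.5) to (16.5,27.9)

(-24.5,7.5) to (16.5,27.9)


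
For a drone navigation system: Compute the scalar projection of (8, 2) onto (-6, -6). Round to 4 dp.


u.v = -60, |v| = sqrt(72) = 8.4853
Scalar projection = u.v / |v| = -60 / sqrt(72) = -7.0711

-7.0711


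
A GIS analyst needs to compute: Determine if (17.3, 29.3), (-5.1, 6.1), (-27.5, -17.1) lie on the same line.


Cross product: ((-5.1)-17.3)*((-17.1)-29.3) - (6.1-29.3)*((-27.5)-17.3)
= 0

Yes, collinear


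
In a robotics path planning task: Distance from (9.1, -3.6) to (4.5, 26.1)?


dx=-4.6, dy=29.7
d^2 = (-4.6)^2 + 29.7^2 = 903.25
d = sqrt(903.25) = 30.0541

30.0541


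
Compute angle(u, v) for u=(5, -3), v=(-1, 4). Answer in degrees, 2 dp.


u.v = -17, |u| = sqrt(34) = 5.831, |v| = sqrt(17) = 4.1231
cos(theta) = u.v/(|u||v|) = -17/sqrt(578) = -0.707107
theta = acos(-0.707107) = 135 degrees

135 degrees


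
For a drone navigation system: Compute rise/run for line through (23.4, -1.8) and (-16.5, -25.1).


slope = (y2-y1)/(x2-x1) = ((-25.1)-(-1.8))/((-16.5)-23.4) = (-23.3)/(-39.9) = 0.584

0.584


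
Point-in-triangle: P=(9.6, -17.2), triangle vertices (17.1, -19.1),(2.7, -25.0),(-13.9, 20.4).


Cross products: AB x AP = -71.61, BC x BP = -442.74, CA x CP = -237.35
All same sign? yes

Yes, inside


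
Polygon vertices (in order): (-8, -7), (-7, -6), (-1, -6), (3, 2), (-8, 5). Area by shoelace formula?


Shoelace sum: ((-8)*(-6) - (-7)*(-7)) + ((-7)*(-6) - (-1)*(-6)) + ((-1)*2 - 3*(-6)) + (3*5 - (-8)*2) + ((-8)*(-7) - (-8)*5)
= 178
Area = |178|/2 = 89

89


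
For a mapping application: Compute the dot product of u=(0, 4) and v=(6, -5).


u . v = u_x*v_x + u_y*v_y = 0*6 + 4*(-5)
= 0 + (-20) = -20

-20


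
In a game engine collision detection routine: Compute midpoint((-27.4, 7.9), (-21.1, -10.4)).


M = (((-27.4)+(-21.1))/2, (7.9+(-10.4))/2)
= (-24.25, -1.25)

(-24.25, -1.25)


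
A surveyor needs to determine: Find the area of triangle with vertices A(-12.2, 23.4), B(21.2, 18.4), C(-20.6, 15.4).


Area = |x_A(y_B-y_C) + x_B(y_C-y_A) + x_C(y_A-y_B)|/2
= |(-36.6) + (-169.6) + (-103)|/2
= 309.2/2 = 154.6

154.6


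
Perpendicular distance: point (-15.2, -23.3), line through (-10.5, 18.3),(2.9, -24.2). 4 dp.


|cross product| = 757.19
|line direction| = sqrt(1985.81) = 44.5624
Distance = 757.19/sqrt(1985.81) = 16.9917

16.9917


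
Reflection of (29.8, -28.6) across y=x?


Reflection over y=x: (x,y) -> (y,x)
(29.8, -28.6) -> (-28.6, 29.8)

(-28.6, 29.8)


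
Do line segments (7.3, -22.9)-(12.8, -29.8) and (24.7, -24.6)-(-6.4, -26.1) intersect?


Cross products: d1=-78.97, d2=143.87, d3=110.71, d4=-112.13
d1*d2 < 0 and d3*d4 < 0? yes

Yes, they intersect


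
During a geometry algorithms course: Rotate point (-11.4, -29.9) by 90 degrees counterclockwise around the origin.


90° CCW: (x,y) -> (-y, x)
(-11.4,-29.9) -> (29.9, -11.4)

(29.9, -11.4)


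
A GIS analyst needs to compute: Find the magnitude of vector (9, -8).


|u| = sqrt(9^2 + (-8)^2) = sqrt(145) = 12.0416

12.0416


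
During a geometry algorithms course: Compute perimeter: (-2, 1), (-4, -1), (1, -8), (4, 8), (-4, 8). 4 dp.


Sides: (-2, 1)->(-4, -1): sqrt(8) = 2.828427, (-4, -1)->(1, -8): sqrt(74) = 8.602325, (1, -8)->(4, 8): sqrt(265) = 16.278821, (4, 8)->(-4, 8): sqrt(64) = 8, (-4, 8)->(-2, 1): sqrt(53) = 7.28011
Sum = 42.989683
Perimeter = 42.9897

42.9897


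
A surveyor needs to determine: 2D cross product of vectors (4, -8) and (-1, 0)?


u x v = u_x*v_y - u_y*v_x = 4*0 - (-8)*(-1)
= 0 - 8 = -8

-8


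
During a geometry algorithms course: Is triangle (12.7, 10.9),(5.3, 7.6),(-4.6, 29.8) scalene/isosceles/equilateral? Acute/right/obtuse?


Side lengths squared: AB^2=65.65, BC^2=590.85, CA^2=656.5
Sorted: [65.65, 590.85, 656.5]
By sides: Scalene, By angles: Right

Scalene, Right


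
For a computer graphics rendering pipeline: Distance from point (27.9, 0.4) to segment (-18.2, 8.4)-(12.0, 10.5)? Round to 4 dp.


Project P onto AB: t = 1 (clamped to [0,1])
Closest point on segment: (12, 10.5)
Distance: 18.8367

18.8367


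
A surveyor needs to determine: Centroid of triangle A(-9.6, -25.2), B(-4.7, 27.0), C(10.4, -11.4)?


Centroid = ((x_A+x_B+x_C)/3, (y_A+y_B+y_C)/3)
= (((-9.6)+(-4.7)+10.4)/3, ((-25.2)+27+(-11.4))/3)
= (-1.3, -3.2)

(-1.3, -3.2)


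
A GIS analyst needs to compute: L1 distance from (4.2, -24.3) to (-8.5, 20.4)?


|4.2-(-8.5)| + |(-24.3)-20.4| = 12.7 + 44.7 = 57.4

57.4


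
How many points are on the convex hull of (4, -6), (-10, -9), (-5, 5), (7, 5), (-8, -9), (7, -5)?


Convex hull vertices (CCW): (-10, -9), (-8, -9), (4, -6), (7, -5), (7, 5), (-5, 5)
Count = 6

6


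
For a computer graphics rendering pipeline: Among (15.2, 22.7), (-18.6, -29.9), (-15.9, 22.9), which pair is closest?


d(P0,P1) = 62.5236, d(P0,P2) = 31.1006, d(P1,P2) = 52.869
Closest: P0 and P2

Closest pair: (15.2, 22.7) and (-15.9, 22.9), distance = 31.1006


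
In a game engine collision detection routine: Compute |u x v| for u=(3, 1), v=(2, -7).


|u x v| = |3*(-7) - 1*2|
= |(-21) - 2| = 23

23


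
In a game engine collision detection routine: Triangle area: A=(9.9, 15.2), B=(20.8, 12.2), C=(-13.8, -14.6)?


Area = |x_A(y_B-y_C) + x_B(y_C-y_A) + x_C(y_A-y_B)|/2
= |265.32 + (-619.84) + (-41.4)|/2
= 395.92/2 = 197.96

197.96


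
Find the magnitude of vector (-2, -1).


|u| = sqrt((-2)^2 + (-1)^2) = sqrt(5) = 2.2361

2.2361


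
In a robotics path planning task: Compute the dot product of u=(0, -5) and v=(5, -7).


u . v = u_x*v_x + u_y*v_y = 0*5 + (-5)*(-7)
= 0 + 35 = 35

35


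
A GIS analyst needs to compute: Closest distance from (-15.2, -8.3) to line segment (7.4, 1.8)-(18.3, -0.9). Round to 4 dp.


Project P onto AB: t = 0 (clamped to [0,1])
Closest point on segment: (7.4, 1.8)
Distance: 24.7542

24.7542


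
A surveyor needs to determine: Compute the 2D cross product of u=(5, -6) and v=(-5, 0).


u x v = u_x*v_y - u_y*v_x = 5*0 - (-6)*(-5)
= 0 - 30 = -30

-30


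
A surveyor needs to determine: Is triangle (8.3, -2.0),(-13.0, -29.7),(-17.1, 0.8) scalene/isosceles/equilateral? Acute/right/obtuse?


Side lengths squared: AB^2=1220.98, BC^2=947.06, CA^2=653
Sorted: [653, 947.06, 1220.98]
By sides: Scalene, By angles: Acute

Scalene, Acute


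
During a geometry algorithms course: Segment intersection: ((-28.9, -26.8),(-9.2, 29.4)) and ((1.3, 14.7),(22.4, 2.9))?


Cross products: d1=-1232.01, d2=186.27, d3=-879.69, d4=-2297.97
d1*d2 < 0 and d3*d4 < 0? no

No, they don't intersect


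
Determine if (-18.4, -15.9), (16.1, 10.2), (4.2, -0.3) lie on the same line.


Cross product: (16.1-(-18.4))*((-0.3)-(-15.9)) - (10.2-(-15.9))*(4.2-(-18.4))
= -51.66

No, not collinear


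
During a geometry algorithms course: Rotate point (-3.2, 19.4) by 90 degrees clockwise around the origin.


90° CW: (x,y) -> (y, -x)
(-3.2,19.4) -> (19.4, 3.2)

(19.4, 3.2)


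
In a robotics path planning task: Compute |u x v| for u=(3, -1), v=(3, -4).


|u x v| = |3*(-4) - (-1)*3|
= |(-12) - (-3)| = 9

9


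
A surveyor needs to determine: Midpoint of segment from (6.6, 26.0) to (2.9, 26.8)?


M = ((6.6+2.9)/2, (26+26.8)/2)
= (4.75, 26.4)

(4.75, 26.4)


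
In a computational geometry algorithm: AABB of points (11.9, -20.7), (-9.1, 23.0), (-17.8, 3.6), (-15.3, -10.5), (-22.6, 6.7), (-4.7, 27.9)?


x range: [-22.6, 11.9]
y range: [-20.7, 27.9]
Bounding box: (-22.6,-20.7) to (11.9,27.9)

(-22.6,-20.7) to (11.9,27.9)


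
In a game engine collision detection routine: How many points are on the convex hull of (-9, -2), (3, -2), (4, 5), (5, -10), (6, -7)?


Convex hull vertices (CCW): (-9, -2), (5, -10), (6, -7), (4, 5)
Count = 4

4


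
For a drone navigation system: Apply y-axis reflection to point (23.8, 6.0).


Reflection over y-axis: (x,y) -> (-x,y)
(23.8, 6) -> (-23.8, 6)

(-23.8, 6)


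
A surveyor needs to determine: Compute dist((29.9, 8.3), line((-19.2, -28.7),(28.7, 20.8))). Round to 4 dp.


|cross product| = 658.15
|line direction| = sqrt(4744.66) = 68.8815
Distance = 658.15/sqrt(4744.66) = 9.5548

9.5548


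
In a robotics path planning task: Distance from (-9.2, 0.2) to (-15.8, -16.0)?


dx=-6.6, dy=-16.2
d^2 = (-6.6)^2 + (-16.2)^2 = 306
d = sqrt(306) = 17.4929

17.4929


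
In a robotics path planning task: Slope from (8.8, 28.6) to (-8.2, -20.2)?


slope = (y2-y1)/(x2-x1) = ((-20.2)-28.6)/((-8.2)-8.8) = (-48.8)/(-17) = 2.8706

2.8706


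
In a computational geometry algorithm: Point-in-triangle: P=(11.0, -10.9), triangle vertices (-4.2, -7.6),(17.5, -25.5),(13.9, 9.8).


Cross products: AB x AP = 200.47, BC x BP = 176.89, CA x CP = 324.21
All same sign? yes

Yes, inside


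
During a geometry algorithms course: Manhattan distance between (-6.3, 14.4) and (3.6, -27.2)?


|(-6.3)-3.6| + |14.4-(-27.2)| = 9.9 + 41.6 = 51.5

51.5


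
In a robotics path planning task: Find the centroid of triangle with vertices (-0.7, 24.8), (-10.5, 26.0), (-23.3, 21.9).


Centroid = ((x_A+x_B+x_C)/3, (y_A+y_B+y_C)/3)
= (((-0.7)+(-10.5)+(-23.3))/3, (24.8+26+21.9)/3)
= (-11.5, 24.2333)

(-11.5, 24.2333)


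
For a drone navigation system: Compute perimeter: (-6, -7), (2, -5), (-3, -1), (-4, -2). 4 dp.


Sides: (-6, -7)->(2, -5): sqrt(68) = 8.246211, (2, -5)->(-3, -1): sqrt(41) = 6.403124, (-3, -1)->(-4, -2): sqrt(2) = 1.414214, (-4, -2)->(-6, -7): sqrt(29) = 5.385165
Sum = 21.448714
Perimeter = 21.4487

21.4487


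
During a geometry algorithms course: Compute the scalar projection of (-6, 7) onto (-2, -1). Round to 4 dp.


u.v = 5, |v| = sqrt(5) = 2.2361
Scalar projection = u.v / |v| = 5 / sqrt(5) = 2.2361

2.2361


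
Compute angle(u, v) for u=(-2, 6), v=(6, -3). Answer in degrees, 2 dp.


u.v = -30, |u| = sqrt(40) = 6.3246, |v| = sqrt(45) = 6.7082
cos(theta) = u.v/(|u||v|) = -30/sqrt(1800) = -0.707107
theta = acos(-0.707107) = 135 degrees

135 degrees


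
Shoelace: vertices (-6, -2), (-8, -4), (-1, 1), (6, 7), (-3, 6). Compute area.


Shoelace sum: ((-6)*(-4) - (-8)*(-2)) + ((-8)*1 - (-1)*(-4)) + ((-1)*7 - 6*1) + (6*6 - (-3)*7) + ((-3)*(-2) - (-6)*6)
= 82
Area = |82|/2 = 41

41


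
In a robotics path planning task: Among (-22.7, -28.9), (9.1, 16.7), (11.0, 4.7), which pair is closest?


d(P0,P1) = 55.5932, d(P0,P2) = 47.5883, d(P1,P2) = 12.1495
Closest: P1 and P2

Closest pair: (9.1, 16.7) and (11.0, 4.7), distance = 12.1495


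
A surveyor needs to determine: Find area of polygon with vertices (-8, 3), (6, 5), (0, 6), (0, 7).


Shoelace sum: ((-8)*5 - 6*3) + (6*6 - 0*5) + (0*7 - 0*6) + (0*3 - (-8)*7)
= 34
Area = |34|/2 = 17

17


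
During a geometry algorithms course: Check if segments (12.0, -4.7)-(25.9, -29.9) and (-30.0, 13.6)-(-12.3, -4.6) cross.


Cross products: d1=440.49, d2=247.43, d3=-804.03, d4=-610.97
d1*d2 < 0 and d3*d4 < 0? no

No, they don't intersect


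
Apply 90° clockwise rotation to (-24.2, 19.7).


90° CW: (x,y) -> (y, -x)
(-24.2,19.7) -> (19.7, 24.2)

(19.7, 24.2)


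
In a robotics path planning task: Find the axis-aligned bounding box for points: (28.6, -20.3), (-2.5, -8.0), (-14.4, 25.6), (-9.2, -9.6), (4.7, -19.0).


x range: [-14.4, 28.6]
y range: [-20.3, 25.6]
Bounding box: (-14.4,-20.3) to (28.6,25.6)

(-14.4,-20.3) to (28.6,25.6)


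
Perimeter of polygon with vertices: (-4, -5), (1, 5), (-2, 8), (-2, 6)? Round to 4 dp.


Sides: (-4, -5)->(1, 5): sqrt(125) = 11.18034, (1, 5)->(-2, 8): sqrt(18) = 4.242641, (-2, 8)->(-2, 6): sqrt(4) = 2, (-2, 6)->(-4, -5): sqrt(125) = 11.18034
Sum = 28.603321
Perimeter = 28.6033

28.6033


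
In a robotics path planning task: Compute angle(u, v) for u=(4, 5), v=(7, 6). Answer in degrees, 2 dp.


u.v = 58, |u| = sqrt(41) = 6.4031, |v| = sqrt(85) = 9.2195
cos(theta) = u.v/(|u||v|) = 58/sqrt(3485) = 0.982487
theta = acos(0.982487) = 10.74 degrees

10.74 degrees


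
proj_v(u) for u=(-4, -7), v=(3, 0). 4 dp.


u.v = -12, |v| = sqrt(9) = 3
Scalar projection = u.v / |v| = -12 / sqrt(9) = -4

-4


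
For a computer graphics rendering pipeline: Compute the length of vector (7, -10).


|u| = sqrt(7^2 + (-10)^2) = sqrt(149) = 12.2066

12.2066


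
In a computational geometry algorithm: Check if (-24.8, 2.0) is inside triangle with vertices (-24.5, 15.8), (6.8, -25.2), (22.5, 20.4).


Cross products: AB x AP = -444.24, BC x BP = 1868, CA x CP = 647.22
All same sign? no

No, outside


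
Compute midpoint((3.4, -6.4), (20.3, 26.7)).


M = ((3.4+20.3)/2, ((-6.4)+26.7)/2)
= (11.85, 10.15)

(11.85, 10.15)


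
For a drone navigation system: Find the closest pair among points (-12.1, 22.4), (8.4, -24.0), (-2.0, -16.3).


d(P0,P1) = 50.7268, d(P0,P2) = 39.9962, d(P1,P2) = 12.9402
Closest: P1 and P2

Closest pair: (8.4, -24.0) and (-2.0, -16.3), distance = 12.9402


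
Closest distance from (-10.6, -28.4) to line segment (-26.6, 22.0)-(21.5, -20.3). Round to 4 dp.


Project P onto AB: t = 0.7072 (clamped to [0,1])
Closest point on segment: (7.4157, -7.914)
Distance: 27.2808

27.2808


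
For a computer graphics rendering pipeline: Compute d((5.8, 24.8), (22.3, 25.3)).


dx=16.5, dy=0.5
d^2 = 16.5^2 + 0.5^2 = 272.5
d = sqrt(272.5) = 16.5076

16.5076


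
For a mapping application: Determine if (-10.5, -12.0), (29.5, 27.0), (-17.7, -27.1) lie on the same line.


Cross product: (29.5-(-10.5))*((-27.1)-(-12)) - (27-(-12))*((-17.7)-(-10.5))
= -323.2

No, not collinear


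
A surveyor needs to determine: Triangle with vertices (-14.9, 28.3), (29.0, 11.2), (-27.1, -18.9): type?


Side lengths squared: AB^2=2219.62, BC^2=4053.22, CA^2=2376.68
Sorted: [2219.62, 2376.68, 4053.22]
By sides: Scalene, By angles: Acute

Scalene, Acute


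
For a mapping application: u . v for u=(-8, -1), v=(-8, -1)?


u . v = u_x*v_x + u_y*v_y = (-8)*(-8) + (-1)*(-1)
= 64 + 1 = 65

65


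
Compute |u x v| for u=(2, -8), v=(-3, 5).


|u x v| = |2*5 - (-8)*(-3)|
= |10 - 24| = 14

14


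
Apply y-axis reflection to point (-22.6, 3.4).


Reflection over y-axis: (x,y) -> (-x,y)
(-22.6, 3.4) -> (22.6, 3.4)

(22.6, 3.4)


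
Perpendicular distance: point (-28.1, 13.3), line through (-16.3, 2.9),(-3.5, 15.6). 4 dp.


|cross product| = 282.98
|line direction| = sqrt(325.13) = 18.0314
Distance = 282.98/sqrt(325.13) = 15.6938

15.6938


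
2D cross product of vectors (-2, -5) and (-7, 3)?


u x v = u_x*v_y - u_y*v_x = (-2)*3 - (-5)*(-7)
= (-6) - 35 = -41

-41


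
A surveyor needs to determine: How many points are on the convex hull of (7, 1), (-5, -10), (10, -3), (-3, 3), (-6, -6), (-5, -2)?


Convex hull vertices (CCW): (-6, -6), (-5, -10), (10, -3), (7, 1), (-3, 3), (-5, -2)
Count = 6

6


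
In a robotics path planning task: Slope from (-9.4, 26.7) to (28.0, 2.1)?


slope = (y2-y1)/(x2-x1) = (2.1-26.7)/(28-(-9.4)) = (-24.6)/37.4 = -0.6578

-0.6578


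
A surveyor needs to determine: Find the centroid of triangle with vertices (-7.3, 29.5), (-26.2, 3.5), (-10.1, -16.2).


Centroid = ((x_A+x_B+x_C)/3, (y_A+y_B+y_C)/3)
= (((-7.3)+(-26.2)+(-10.1))/3, (29.5+3.5+(-16.2))/3)
= (-14.5333, 5.6)

(-14.5333, 5.6)


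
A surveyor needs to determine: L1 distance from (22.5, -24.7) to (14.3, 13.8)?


|22.5-14.3| + |(-24.7)-13.8| = 8.2 + 38.5 = 46.7

46.7


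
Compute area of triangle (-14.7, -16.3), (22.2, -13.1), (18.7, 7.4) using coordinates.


Area = |x_A(y_B-y_C) + x_B(y_C-y_A) + x_C(y_A-y_B)|/2
= |301.35 + 526.14 + (-59.84)|/2
= 767.65/2 = 383.825

383.825


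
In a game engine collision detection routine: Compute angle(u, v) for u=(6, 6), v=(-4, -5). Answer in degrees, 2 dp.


u.v = -54, |u| = sqrt(72) = 8.4853, |v| = sqrt(41) = 6.4031
cos(theta) = u.v/(|u||v|) = -54/sqrt(2952) = -0.993884
theta = acos(-0.993884) = 173.66 degrees

173.66 degrees


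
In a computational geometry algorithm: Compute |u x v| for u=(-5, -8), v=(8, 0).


|u x v| = |(-5)*0 - (-8)*8|
= |0 - (-64)| = 64

64


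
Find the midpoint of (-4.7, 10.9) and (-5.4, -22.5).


M = (((-4.7)+(-5.4))/2, (10.9+(-22.5))/2)
= (-5.05, -5.8)

(-5.05, -5.8)


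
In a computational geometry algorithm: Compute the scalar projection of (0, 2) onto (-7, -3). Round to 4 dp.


u.v = -6, |v| = sqrt(58) = 7.6158
Scalar projection = u.v / |v| = -6 / sqrt(58) = -0.7878

-0.7878


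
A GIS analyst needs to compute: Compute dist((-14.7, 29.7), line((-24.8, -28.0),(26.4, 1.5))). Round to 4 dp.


|cross product| = 2656.29
|line direction| = sqrt(3491.69) = 59.0905
Distance = 2656.29/sqrt(3491.69) = 44.9529

44.9529


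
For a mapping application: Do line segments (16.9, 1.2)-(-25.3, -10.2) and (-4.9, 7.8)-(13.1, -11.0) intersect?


Cross products: d1=291.04, d2=-707.52, d3=-527.04, d4=471.52
d1*d2 < 0 and d3*d4 < 0? yes

Yes, they intersect


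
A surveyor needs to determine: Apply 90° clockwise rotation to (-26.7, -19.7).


90° CW: (x,y) -> (y, -x)
(-26.7,-19.7) -> (-19.7, 26.7)

(-19.7, 26.7)


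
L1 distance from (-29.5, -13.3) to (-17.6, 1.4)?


|(-29.5)-(-17.6)| + |(-13.3)-1.4| = 11.9 + 14.7 = 26.6

26.6


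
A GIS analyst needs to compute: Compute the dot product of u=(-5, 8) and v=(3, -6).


u . v = u_x*v_x + u_y*v_y = (-5)*3 + 8*(-6)
= (-15) + (-48) = -63

-63


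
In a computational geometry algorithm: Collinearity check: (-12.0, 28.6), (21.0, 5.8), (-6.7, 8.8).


Cross product: (21-(-12))*(8.8-28.6) - (5.8-28.6)*((-6.7)-(-12))
= -532.56

No, not collinear


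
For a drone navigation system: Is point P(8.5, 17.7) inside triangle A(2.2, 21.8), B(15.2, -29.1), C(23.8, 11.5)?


Cross products: AB x AP = 267.37, BC x BP = 674.5, CA x CP = 23.67
All same sign? yes

Yes, inside


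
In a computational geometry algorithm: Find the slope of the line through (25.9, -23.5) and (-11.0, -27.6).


slope = (y2-y1)/(x2-x1) = ((-27.6)-(-23.5))/((-11)-25.9) = (-4.1)/(-36.9) = 0.1111

0.1111


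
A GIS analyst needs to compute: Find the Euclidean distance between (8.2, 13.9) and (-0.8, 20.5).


dx=-9, dy=6.6
d^2 = (-9)^2 + 6.6^2 = 124.56
d = sqrt(124.56) = 11.1606

11.1606


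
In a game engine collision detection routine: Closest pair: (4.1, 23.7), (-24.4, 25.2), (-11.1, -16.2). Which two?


d(P0,P1) = 28.5394, d(P0,P2) = 42.6972, d(P1,P2) = 43.4839
Closest: P0 and P1

Closest pair: (4.1, 23.7) and (-24.4, 25.2), distance = 28.5394


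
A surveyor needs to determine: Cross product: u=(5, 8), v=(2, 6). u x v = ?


u x v = u_x*v_y - u_y*v_x = 5*6 - 8*2
= 30 - 16 = 14

14


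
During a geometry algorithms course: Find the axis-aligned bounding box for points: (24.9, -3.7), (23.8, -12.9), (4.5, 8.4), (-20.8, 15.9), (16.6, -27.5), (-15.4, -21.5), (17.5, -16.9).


x range: [-20.8, 24.9]
y range: [-27.5, 15.9]
Bounding box: (-20.8,-27.5) to (24.9,15.9)

(-20.8,-27.5) to (24.9,15.9)


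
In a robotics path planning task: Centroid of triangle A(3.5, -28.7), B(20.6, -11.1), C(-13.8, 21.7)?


Centroid = ((x_A+x_B+x_C)/3, (y_A+y_B+y_C)/3)
= ((3.5+20.6+(-13.8))/3, ((-28.7)+(-11.1)+21.7)/3)
= (3.4333, -6.0333)

(3.4333, -6.0333)


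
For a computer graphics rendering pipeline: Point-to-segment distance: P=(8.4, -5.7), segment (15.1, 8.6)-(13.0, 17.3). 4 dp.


Project P onto AB: t = 0 (clamped to [0,1])
Closest point on segment: (15.1, 8.6)
Distance: 15.7918

15.7918


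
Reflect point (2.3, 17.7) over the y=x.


Reflection over y=x: (x,y) -> (y,x)
(2.3, 17.7) -> (17.7, 2.3)

(17.7, 2.3)


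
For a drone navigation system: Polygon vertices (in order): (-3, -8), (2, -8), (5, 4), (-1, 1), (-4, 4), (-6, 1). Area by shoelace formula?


Shoelace sum: ((-3)*(-8) - 2*(-8)) + (2*4 - 5*(-8)) + (5*1 - (-1)*4) + ((-1)*4 - (-4)*1) + ((-4)*1 - (-6)*4) + ((-6)*(-8) - (-3)*1)
= 168
Area = |168|/2 = 84

84


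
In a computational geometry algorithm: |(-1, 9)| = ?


|u| = sqrt((-1)^2 + 9^2) = sqrt(82) = 9.0554

9.0554


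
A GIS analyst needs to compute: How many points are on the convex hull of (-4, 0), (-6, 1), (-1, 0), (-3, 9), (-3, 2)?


Convex hull vertices (CCW): (-6, 1), (-4, 0), (-1, 0), (-3, 9)
Count = 4

4


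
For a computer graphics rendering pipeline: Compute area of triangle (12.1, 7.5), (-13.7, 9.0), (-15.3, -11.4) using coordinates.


Area = |x_A(y_B-y_C) + x_B(y_C-y_A) + x_C(y_A-y_B)|/2
= |246.84 + 258.93 + 22.95|/2
= 528.72/2 = 264.36

264.36


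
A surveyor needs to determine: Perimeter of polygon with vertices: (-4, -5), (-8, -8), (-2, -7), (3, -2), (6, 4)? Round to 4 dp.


Sides: (-4, -5)->(-8, -8): sqrt(25) = 5, (-8, -8)->(-2, -7): sqrt(37) = 6.082763, (-2, -7)->(3, -2): sqrt(50) = 7.071068, (3, -2)->(6, 4): sqrt(45) = 6.708204, (6, 4)->(-4, -5): sqrt(181) = 13.453624
Sum = 38.315659
Perimeter = 38.3157

38.3157


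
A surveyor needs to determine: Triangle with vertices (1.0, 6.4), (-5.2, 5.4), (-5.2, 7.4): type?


Side lengths squared: AB^2=39.44, BC^2=4, CA^2=39.44
Sorted: [4, 39.44, 39.44]
By sides: Isosceles, By angles: Acute

Isosceles, Acute


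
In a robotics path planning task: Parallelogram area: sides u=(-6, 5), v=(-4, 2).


|u x v| = |(-6)*2 - 5*(-4)|
= |(-12) - (-20)| = 8

8


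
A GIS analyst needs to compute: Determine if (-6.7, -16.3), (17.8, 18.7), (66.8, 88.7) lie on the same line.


Cross product: (17.8-(-6.7))*(88.7-(-16.3)) - (18.7-(-16.3))*(66.8-(-6.7))
= 0

Yes, collinear


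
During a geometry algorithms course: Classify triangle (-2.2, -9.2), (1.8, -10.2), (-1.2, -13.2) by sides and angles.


Side lengths squared: AB^2=17, BC^2=18, CA^2=17
Sorted: [17, 17, 18]
By sides: Isosceles, By angles: Acute

Isosceles, Acute


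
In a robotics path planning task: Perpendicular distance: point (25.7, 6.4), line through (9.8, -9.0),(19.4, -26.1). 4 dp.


|cross product| = 419.73
|line direction| = sqrt(384.57) = 19.6105
Distance = 419.73/sqrt(384.57) = 21.4034

21.4034


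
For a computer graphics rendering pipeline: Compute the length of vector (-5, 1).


|u| = sqrt((-5)^2 + 1^2) = sqrt(26) = 5.099

5.099


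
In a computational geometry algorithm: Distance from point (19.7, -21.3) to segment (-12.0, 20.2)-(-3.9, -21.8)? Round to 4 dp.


Project P onto AB: t = 1 (clamped to [0,1])
Closest point on segment: (-3.9, -21.8)
Distance: 23.6053

23.6053


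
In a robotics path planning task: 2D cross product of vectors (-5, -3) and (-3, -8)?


u x v = u_x*v_y - u_y*v_x = (-5)*(-8) - (-3)*(-3)
= 40 - 9 = 31

31


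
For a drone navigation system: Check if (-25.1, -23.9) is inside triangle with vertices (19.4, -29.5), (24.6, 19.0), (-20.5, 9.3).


Cross products: AB x AP = 2187.37, BC x BP = 1452.7, CA x CP = -1503.16
All same sign? no

No, outside


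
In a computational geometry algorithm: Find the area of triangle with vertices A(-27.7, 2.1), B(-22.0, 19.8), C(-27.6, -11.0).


Area = |x_A(y_B-y_C) + x_B(y_C-y_A) + x_C(y_A-y_B)|/2
= |(-853.16) + 288.2 + 488.52|/2
= 76.44/2 = 38.22

38.22


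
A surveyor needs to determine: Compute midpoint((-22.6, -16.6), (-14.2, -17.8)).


M = (((-22.6)+(-14.2))/2, ((-16.6)+(-17.8))/2)
= (-18.4, -17.2)

(-18.4, -17.2)


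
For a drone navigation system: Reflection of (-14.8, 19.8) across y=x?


Reflection over y=x: (x,y) -> (y,x)
(-14.8, 19.8) -> (19.8, -14.8)

(19.8, -14.8)


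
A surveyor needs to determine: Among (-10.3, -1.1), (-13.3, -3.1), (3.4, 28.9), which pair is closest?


d(P0,P1) = 3.6056, d(P0,P2) = 32.9801, d(P1,P2) = 36.0956
Closest: P0 and P1

Closest pair: (-10.3, -1.1) and (-13.3, -3.1), distance = 3.6056


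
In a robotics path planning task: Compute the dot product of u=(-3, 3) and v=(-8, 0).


u . v = u_x*v_x + u_y*v_y = (-3)*(-8) + 3*0
= 24 + 0 = 24

24


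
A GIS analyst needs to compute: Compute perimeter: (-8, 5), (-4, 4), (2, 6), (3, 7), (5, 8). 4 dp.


Sides: (-8, 5)->(-4, 4): sqrt(17) = 4.123106, (-4, 4)->(2, 6): sqrt(40) = 6.324555, (2, 6)->(3, 7): sqrt(2) = 1.414214, (3, 7)->(5, 8): sqrt(5) = 2.236068, (5, 8)->(-8, 5): sqrt(178) = 13.341664
Sum = 27.439607
Perimeter = 27.4396

27.4396
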